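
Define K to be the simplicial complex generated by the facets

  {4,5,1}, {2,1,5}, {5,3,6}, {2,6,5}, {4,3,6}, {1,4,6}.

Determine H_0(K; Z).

Order the vertices as 1 < 2 < 3 < 4 < 5 < 6. Listing each simplex with vertices in this order, K has dimension 2 with simplices:

  0-simplices (6): [1], [2], [3], [4], [5], [6]
  1-simplices (12): [1,2], [1,4], [1,5], [1,6], [2,5], [2,6], [3,4], [3,5], [3,6], [4,5], [4,6], [5,6]
  2-simplices (6): [1,2,5], [1,4,5], [1,4,6], [2,5,6], [3,4,6], [3,5,6]

giving chain groups C_0 ≅ Z^6, C_1 ≅ Z^12, C_2 ≅ Z^6.

Boundary ∂_1: C_1 → C_0 is given by ∂[p,q] = [q] − [p].
This gives a 6×12 integer matrix of rank 5; reducing to Smith normal form yields diagonal entries (1,1,1,1,1).

∂_2: C_2 → C_1 maps a triangle to the signed sum of its edges. For instance
  ∂[1,4,6] = [4,6] − [1,6] + [1,4],
  ∂[2,5,6] = [5,6] − [2,6] + [2,5].
The resulting 12×6 matrix has rank 6, and its Smith normal form has invariant factors (1,1,1,1,1,1).

Now H_k = ker ∂_k / im ∂_{k+1}, so:

  H_0: rank C_0 − rank ∂_1 = 6 − 5 = 1, and the invariant factors of ∂_1 are all 1, so H_0 ≅ Z.

H_0 ≅ Z.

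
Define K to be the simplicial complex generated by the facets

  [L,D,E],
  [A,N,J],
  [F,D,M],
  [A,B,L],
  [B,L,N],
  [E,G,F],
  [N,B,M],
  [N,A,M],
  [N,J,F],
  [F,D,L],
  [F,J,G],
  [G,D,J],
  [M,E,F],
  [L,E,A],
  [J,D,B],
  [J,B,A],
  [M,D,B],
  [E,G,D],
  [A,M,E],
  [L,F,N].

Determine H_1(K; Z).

Order the vertices as A < B < D < E < F < G < J < L < M < N. Listing each simplex with vertices in this order, K has dimension 2 with simplices:

  0-simplices (10): A, B, D, E, F, G, J, L, M, N
  1-simplices (30): AB, AE, AJ, AL, AM, AN, BD, BJ, BL, BM, BN, DE, DF, DG, DJ, DL, DM, EF, EG, EL, EM, FG, FJ, FL, FM, FN, GJ, JN, LN, MN
  2-simplices (20): ABJ, ABL, AEL, AEM, AJN, AMN, BDJ, BDM, BLN, BMN, DEG, DEL, DFL, DFM, DGJ, EFG, EFM, FGJ, FJN, FLN

giving chain groups C_0 ≅ Z^10, C_1 ≅ Z^30, C_2 ≅ Z^20.

∂_1: C_1 → C_0 maps an edge to its endpoints' difference, ∂[p,q] = q − p.
As a 10×30 matrix over Z this has rank 9, with invariant factors (1,1,1,1,1,1,1,1,1).

∂_2: C_2 → C_1 maps a triangle to the signed sum of its edges. For instance
  ∂EFG = FG − EG + EF,
  ∂DFL = FL − DL + DF.
The 30×20 boundary matrix has rank 20 and Smith normal form diag(1,1,1,1,1,1,1,1,1,1,1,1,1,1,1,1,1,1,1,2).

Computing H_k = (kernel of ∂_k) / (image of ∂_{k+1}):

  H_1: rank ker ∂_1 − rank ∂_2 = (30 − 9) − 20 = 1, and ∂_2 has invariant factor 2 > 1, so H_1 ≅ Z ⊕ Z/2.

H_1 = Z ⊕ Z/2.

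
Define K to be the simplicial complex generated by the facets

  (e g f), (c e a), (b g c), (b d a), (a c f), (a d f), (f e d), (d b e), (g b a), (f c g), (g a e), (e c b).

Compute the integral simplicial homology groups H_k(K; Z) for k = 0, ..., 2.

H_0 = Z,  H_1 = Z/2,  H_2 = 0.

Order the vertices as a < b < c < d < e < f < g. Listing each simplex with vertices in this order, K has dimension 2 with simplices:

  0-simplices (7): a, b, c, d, e, f, g
  1-simplices (18): ab, ac, ad, ae, af, ag, bc, bd, be, bg, ce, cf, cg, de, df, ef, eg, fg
  2-simplices (12): abd, abg, ace, acf, adf, aeg, bce, bcg, bde, cfg, def, efg

Hence C_0 ≅ Z^7, C_1 ≅ Z^18, C_2 ≅ Z^12.

∂_1: C_1 → C_0 is given by ∂[p,q] = [q] − [p]. For instance
  ∂df = f − d.
This gives a 7×18 integer matrix of rank 6; reducing to Smith normal form yields diagonal entries (1,1,1,1,1,1).

∂_2: C_2 → C_1 maps a triangle to the signed sum of its edges. For instance
  ∂ace = ce − ae + ac,
  ∂bcg = cg − bg + bc.
The 18×12 boundary matrix has rank 12 and Smith normal form diag(1,1,1,1,1,1,1,1,1,1,1,2).

Computing H_k = (kernel of ∂_k) / (image of ∂_{k+1}):

  H_0: rank C_0 − rank ∂_1 = 7 − 6 = 1, and the invariant factors of ∂_1 are all 1, so H_0 ≅ Z.
  H_1: rank ker ∂_1 − rank ∂_2 = (18 − 6) − 12 = 0, and ∂_2 has invariant factor 2 > 1, so H_1 ≅ Z/2.
  H_2: rank ker ∂_2 − rank ∂_3 = (12 − 12) − 0 = 0, and there is no ∂_3, so H_2 ≅ 0.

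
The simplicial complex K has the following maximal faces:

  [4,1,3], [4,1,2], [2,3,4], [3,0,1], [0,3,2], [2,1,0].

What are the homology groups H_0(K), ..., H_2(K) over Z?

H_0 ≅ Z,  H_1 = 0,  H_2 ≅ Z.

Fix the vertex order 0 < 1 < 2 < 3 < 4 and write every simplex with vertices in increasing order. Then dim K = 2 and the simplices of K are:

  0-simplices (5): [0], [1], [2], [3], [4]
  1-simplices (9): [0,1], [0,2], [0,3], [1,2], [1,3], [1,4], [2,3], [2,4], [3,4]
  2-simplices (6): [0,1,2], [0,1,3], [0,2,3], [1,2,4], [1,3,4], [2,3,4]

giving chain groups C_0 ≅ Z^5, C_1 ≅ Z^9, C_2 ≅ Z^6.

The boundary map ∂_1: C_1 → C_0 is given by ∂[p,q] = [q] − [p].
The 5×9 boundary matrix has rank 4 and Smith normal form diag(1,1,1,1).

Boundary ∂_2: C_2 → C_1 maps a triangle to the signed sum of its edges. For instance
  ∂[1,2,4] = [2,4] − [1,4] + [1,2],
  ∂[2,3,4] = [3,4] − [2,4] + [2,3].
As a 9×6 matrix over Z this has rank 5, with invariant factors (1,1,1,1,1).

Now H_k = ker ∂_k / im ∂_{k+1}, so:

  H_0: rank C_0 − rank ∂_1 = 5 − 4 = 1, and the invariant factors of ∂_1 are all 1, so H_0 ≅ Z.
  H_1: rank ker ∂_1 − rank ∂_2 = (9 − 4) − 5 = 0, and the invariant factors of ∂_2 are all 1, so H_1 ≅ 0.
  H_2: rank ker ∂_2 − rank ∂_3 = (6 − 5) − 0 = 1, and there is no ∂_3, so H_2 ≅ Z.

As a check, the Euler characteristic is 5 − 9 + 6 = 2, which agrees with 1 − 0 + 1 = 2.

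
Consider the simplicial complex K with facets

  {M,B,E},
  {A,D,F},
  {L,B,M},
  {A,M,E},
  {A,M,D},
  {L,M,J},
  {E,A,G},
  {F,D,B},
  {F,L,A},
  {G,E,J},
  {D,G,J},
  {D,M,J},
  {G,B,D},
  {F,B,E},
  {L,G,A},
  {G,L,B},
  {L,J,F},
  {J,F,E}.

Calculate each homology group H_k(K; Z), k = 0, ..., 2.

K has 9 vertices, 27 edges, 18 triangles.
rank ∂_0 = 0, rank ∂_1 = 8 ⇒ b_0 = 9 − 0 − 8 = 1; all invariant factors of ∂_1 are 1 so no torsion. So H_0 ≅ Z.
rank ∂_1 = 8, rank ∂_2 = 17 ⇒ b_1 = 27 − 8 − 17 = 2; all invariant factors of ∂_2 are 1 so no torsion. So H_1 ≅ Z^2.
rank ∂_2 = 17, rank ∂_3 = 0 ⇒ b_2 = 18 − 17 − 0 = 1. So H_2 ≅ Z.

H_0 = Z,  H_1 = Z^2,  H_2 = Z.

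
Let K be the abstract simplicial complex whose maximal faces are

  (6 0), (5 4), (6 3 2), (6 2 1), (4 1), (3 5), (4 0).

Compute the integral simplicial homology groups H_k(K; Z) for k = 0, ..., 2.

H_0 = Z,  H_1 = Z^2,  H_2 = 0.

Take the total order 0 < 1 < 2 < 3 < 4 < 5 < 6 on the vertex set. Then K (dimension 2) consists of the simplices:

  0-simplices (7): [0], [1], [2], [3], [4], [5], [6]
  1-simplices (10): [0,4], [0,6], [1,2], [1,4], [1,6], [2,3], [2,6], [3,5], [3,6], [4,5]
  2-simplices (2): [1,2,6], [2,3,6]

giving chain groups C_0 ≅ Z^7, C_1 ≅ Z^10, C_2 ≅ Z^2.

Boundary ∂_1: C_1 → C_0 is given by ∂[p,q] = [q] − [p].
The 7×10 boundary matrix has rank 6 and Smith normal form diag(1,1,1,1,1,1).

Boundary ∂_2: C_2 → C_1 maps a triangle to the signed sum of its edges. For instance
  ∂[2,3,6] = [3,6] − [2,6] + [2,3],
  ∂[1,2,6] = [2,6] − [1,6] + [1,2].
As a 10×2 matrix over Z this has rank 2, with invariant factors (1,1).

Now H_k = ker ∂_k / im ∂_{k+1}, so:

  H_0: rank C_0 − rank ∂_1 = 7 − 6 = 1, and the invariant factors of ∂_1 are all 1, so H_0 ≅ Z.
  H_1: rank ker ∂_1 − rank ∂_2 = (10 − 6) − 2 = 2, and the invariant factors of ∂_2 are all 1, so H_1 ≅ Z^2.
  H_2: rank ker ∂_2 − rank ∂_3 = (2 − 2) − 0 = 0, and there is no ∂_3, so H_2 ≅ 0.

As a check, the Euler characteristic is 7 − 10 + 2 = -1, which agrees with 1 − 2 + 0 = -1.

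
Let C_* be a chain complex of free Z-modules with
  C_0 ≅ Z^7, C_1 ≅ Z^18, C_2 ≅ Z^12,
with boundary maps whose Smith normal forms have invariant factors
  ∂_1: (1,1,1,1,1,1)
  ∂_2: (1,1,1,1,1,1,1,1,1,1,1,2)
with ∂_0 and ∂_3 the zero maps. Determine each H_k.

H_0: b_0 = 7 − 0 − 6 = 1; torsion from ∂_1 factors > 1: none. So H_0 = Z.
H_1: b_1 = 18 − 6 − 12 = 0; torsion from ∂_2 factors > 1: [2]. So H_1 = Z/2Z.
H_2: b_2 = 12 − 12 − 0 = 0; torsion from ∂_3 factors > 1: none. So H_2 = 0.

H_0 = Z,  H_1 = Z/2Z,  H_2 = 0.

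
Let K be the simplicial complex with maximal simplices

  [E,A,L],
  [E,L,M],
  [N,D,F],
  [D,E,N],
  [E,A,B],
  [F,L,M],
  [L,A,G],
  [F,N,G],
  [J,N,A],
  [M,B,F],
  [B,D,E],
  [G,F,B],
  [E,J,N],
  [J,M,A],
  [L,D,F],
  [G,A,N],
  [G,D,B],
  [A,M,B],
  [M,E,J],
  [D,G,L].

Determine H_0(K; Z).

H_0 = Z.

We work with the vertex ordering A < B < D < E < F < G < J < L < M < N. The simplices of K, each written with vertices in increasing order, are:

  0-simplices (10): A, B, D, E, F, G, J, L, M, N
  1-simplices (30): AB, AE, AG, AJ, AL, AM, AN, BD, BE, BF, BG, BM, DE, DF, DG, DL, DN, EJ, EL, EM, EN, FG, FL, FM, FN, GL, GN, JM, JN, LM
  2-simplices (20): ABE, ABM, AEL, AGL, AGN, AJM, AJN, BDE, BDG, BFG, BFM, DEN, DFL, DFN, DGL, EJM, EJN, ELM, FGN, FLM

Hence C_0 ≅ Z^10, C_1 ≅ Z^30, C_2 ≅ Z^20.

The boundary map ∂_1: C_1 → C_0 is given by ∂[p,q] = [q] − [p]. For instance
  ∂EM = M − E.
As a 10×30 matrix over Z this has rank 9, with invariant factors (1,1,1,1,1,1,1,1,1).

∂_2: C_2 → C_1 sends each 2-simplex [p,q,r] to [q,r] − [p,r] + [p,q]. For instance
  ∂AGL = GL − AL + AG,
  ∂EJN = JN − EN + EJ.
As a 30×20 matrix over Z this has rank 20, with invariant factors (1,1,1,1,1,1,1,1,1,1,1,1,1,1,1,1,1,1,1,2).

Reading off H_k = ker ∂_k / im ∂_{k+1}:

  H_0: rank C_0 − rank ∂_1 = 10 − 9 = 1, and the invariant factors of ∂_1 are all 1, so H_0 ≅ Z.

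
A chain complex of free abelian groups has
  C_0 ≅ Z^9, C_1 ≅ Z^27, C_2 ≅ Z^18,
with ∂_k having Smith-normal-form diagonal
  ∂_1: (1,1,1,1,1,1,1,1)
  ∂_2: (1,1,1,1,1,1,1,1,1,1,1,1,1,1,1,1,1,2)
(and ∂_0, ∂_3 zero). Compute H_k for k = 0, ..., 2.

H_0 = Z,  H_1 = Z ⊕ Z/2,  H_2 = 0.

H_0: b_0 = 9 − 0 − 8 = 1; torsion from ∂_1 factors > 1: none. So H_0 = Z.
H_1: b_1 = 27 − 8 − 18 = 1; torsion from ∂_2 factors > 1: [2]. So H_1 = Z ⊕ Z/2.
H_2: b_2 = 18 − 18 − 0 = 0; torsion from ∂_3 factors > 1: none. So H_2 = 0.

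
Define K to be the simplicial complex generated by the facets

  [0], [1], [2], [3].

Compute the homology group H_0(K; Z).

Fix the vertex order 0 < 1 < 2 < 3 and write every simplex with vertices in increasing order. Then dim K = 0 and the simplices of K are:

  0-simplices (4): [0], [1], [2], [3]

giving chain groups C_0 ≅ Z^4.

Reading off H_k = ker ∂_k / im ∂_{k+1}:

  H_0: rank C_0 − rank ∂_1 = 4 − 0 = 4, and there is no ∂_1, so H_0 = Z^4.

H_0 = Z^4.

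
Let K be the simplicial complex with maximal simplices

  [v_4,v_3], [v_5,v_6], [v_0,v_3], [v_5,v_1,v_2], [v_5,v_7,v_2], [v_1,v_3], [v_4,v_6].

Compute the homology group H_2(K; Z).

H_2 ≅ 0.

K has 8 vertices, 10 edges, 2 triangles.
rank ∂_2 = 2, rank ∂_3 = 0 ⇒ b_2 = 2 − 2 − 0 = 0. So H_2 ≅ 0.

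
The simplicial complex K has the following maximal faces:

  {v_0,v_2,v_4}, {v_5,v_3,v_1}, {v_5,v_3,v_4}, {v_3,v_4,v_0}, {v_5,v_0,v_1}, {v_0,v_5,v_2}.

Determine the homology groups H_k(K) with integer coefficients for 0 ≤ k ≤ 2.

We work with the vertex ordering v_0 < v_1 < v_2 < v_3 < v_4 < v_5. The simplices of K, each written with vertices in increasing order, are:

  0-simplices (6): [v_0], [v_1], [v_2], [v_3], [v_4], [v_5]
  1-simplices (12): [v_0,v_1], [v_0,v_2], [v_0,v_3], [v_0,v_4], [v_0,v_5], [v_1,v_3], [v_1,v_5], [v_2,v_4], [v_2,v_5], [v_3,v_4], [v_3,v_5], [v_4,v_5]
  2-simplices (6): [v_0,v_1,v_5], [v_0,v_2,v_4], [v_0,v_2,v_5], [v_0,v_3,v_4], [v_1,v_3,v_5], [v_3,v_4,v_5]

so the chain groups are C_0 ≅ Z^6, C_1 ≅ Z^12, C_2 ≅ Z^6.

∂_1: C_1 → C_0 sends each edge [p,q] (with p < q) to q − p. For instance
  ∂[v_2,v_4] = [v_4] − [v_2].
The resulting 6×12 matrix has rank 5, and its Smith normal form has invariant factors (1,1,1,1,1).

Boundary ∂_2: C_2 → C_1 acts by ∂[p,q,r] = [q,r] − [p,r] + [p,q]. For instance
  ∂[v_0,v_1,v_5] = [v_1,v_5] − [v_0,v_5] + [v_0,v_1],
  ∂[v_1,v_3,v_5] = [v_3,v_5] − [v_1,v_5] + [v_1,v_3].
The 12×6 boundary matrix has rank 6 and Smith normal form diag(1,1,1,1,1,1).

Computing H_k = (kernel of ∂_k) / (image of ∂_{k+1}):

  H_0: rank C_0 − rank ∂_1 = 6 − 5 = 1, and the invariant factors of ∂_1 are all 1, so H_0 = Z.
  H_1: rank ker ∂_1 − rank ∂_2 = (12 − 5) − 6 = 1, and the invariant factors of ∂_2 are all 1, so H_1 = Z.
  H_2: rank ker ∂_2 − rank ∂_3 = (6 − 6) − 0 = 0, and there is no ∂_3, so H_2 = 0.

(K is a triangulation of the cylinder S^1 x I.)

H_0 = Z,  H_1 = Z,  H_2 = 0.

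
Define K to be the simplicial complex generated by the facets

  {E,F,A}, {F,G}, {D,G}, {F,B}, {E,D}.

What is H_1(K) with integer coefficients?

H_1 = Z.

Fix the vertex order A < B < D < E < F < G and write every simplex with vertices in increasing order. Then dim K = 2 and the simplices of K are:

  0-simplices (6): A, B, D, E, F, G
  1-simplices (7): AE, AF, BF, DE, DG, EF, FG
  2-simplices (1): AEF

Hence C_0 ≅ Z^6, C_1 ≅ Z^7, C_2 ≅ Z^1.

∂_1: C_1 → C_0 sends each edge [p,q] (with p < q) to q − p. For instance
  ∂DG = G − D.
The resulting 6×7 matrix has rank 5, and its Smith normal form has invariant factors (1,1,1,1,1).

Boundary ∂_2: C_2 → C_1 maps a triangle to the signed sum of its edges. For instance
  ∂AEF = EF − AF + AE.
As a 7×1 matrix over Z this has rank 1, with invariant factors (1).

From H_k ≅ ker(∂_k) / im(∂_{k+1}) we obtain:

  H_1: rank ker ∂_1 − rank ∂_2 = (7 − 5) − 1 = 1, and the invariant factors of ∂_2 are all 1, so H_1 = Z.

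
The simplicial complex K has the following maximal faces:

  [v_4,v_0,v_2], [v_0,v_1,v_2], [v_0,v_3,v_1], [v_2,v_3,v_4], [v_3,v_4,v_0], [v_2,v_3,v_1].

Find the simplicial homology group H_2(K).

We work with the vertex ordering v_0 < v_1 < v_2 < v_3 < v_4. The simplices of K, each written with vertices in increasing order, are:

  0-simplices (5): [v_0], [v_1], [v_2], [v_3], [v_4]
  1-simplices (9): [v_0,v_1], [v_0,v_2], [v_0,v_3], [v_0,v_4], [v_1,v_2], [v_1,v_3], [v_2,v_3], [v_2,v_4], [v_3,v_4]
  2-simplices (6): [v_0,v_1,v_2], [v_0,v_1,v_3], [v_0,v_2,v_4], [v_0,v_3,v_4], [v_1,v_2,v_3], [v_2,v_3,v_4]

giving chain groups C_0 ≅ Z^5, C_1 ≅ Z^9, C_2 ≅ Z^6.

The boundary map ∂_1: C_1 → C_0 sends each edge [p,q] (with p < q) to q − p. For instance
  ∂[v_0,v_4] = [v_4] − [v_0].
The resulting 5×9 matrix has rank 4, and its Smith normal form has invariant factors (1,1,1,1).

∂_2: C_2 → C_1 acts by ∂[p,q,r] = [q,r] − [p,r] + [p,q]. For instance
  ∂[v_0,v_2,v_4] = [v_2,v_4] − [v_0,v_4] + [v_0,v_2],
  ∂[v_0,v_1,v_2] = [v_1,v_2] − [v_0,v_2] + [v_0,v_1].
The resulting 9×6 matrix has rank 5, and its Smith normal form has invariant factors (1,1,1,1,1).

Reading off H_k = ker ∂_k / im ∂_{k+1}:

  H_2: rank ker ∂_2 − rank ∂_3 = (6 − 5) − 0 = 1, and there is no ∂_3, so H_2 ≅ Z.

H_2 ≅ Z.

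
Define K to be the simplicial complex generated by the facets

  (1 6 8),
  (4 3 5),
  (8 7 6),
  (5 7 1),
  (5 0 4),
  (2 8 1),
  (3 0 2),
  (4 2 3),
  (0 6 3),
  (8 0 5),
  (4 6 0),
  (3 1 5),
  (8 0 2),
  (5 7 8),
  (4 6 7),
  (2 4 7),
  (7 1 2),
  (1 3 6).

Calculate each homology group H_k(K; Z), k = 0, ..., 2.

We work with the vertex ordering 0 < 1 < 2 < 3 < 4 < 5 < 6 < 7 < 8. The simplices of K, each written with vertices in increasing order, are:

  0-simplices (9): [0], [1], [2], [3], [4], [5], [6], [7], [8]
  1-simplices (27): (27 of them)
  2-simplices (18): [0,2,3], [0,2,8], [0,3,6], [0,4,5], [0,4,6], [0,5,8], [1,2,7], [1,2,8], [1,3,5], [1,3,6], [1,5,7], [1,6,8], [2,3,4], [2,4,7], [3,4,5], [4,6,7], [5,7,8], [6,7,8]

so the chain groups are C_0 ≅ Z^9, C_1 ≅ Z^27, C_2 ≅ Z^18.

Boundary ∂_1: C_1 → C_0 is given by ∂[p,q] = [q] − [p]. For instance
  ∂[0,2] = [2] − [0].
As a 9×27 matrix over Z this has rank 8, with invariant factors (1,1,1,1,1,1,1,1).

Boundary ∂_2: C_2 → C_1 sends each 2-simplex [p,q,r] to [q,r] − [p,r] + [p,q]. For instance
  ∂[0,4,6] = [4,6] − [0,6] + [0,4],
  ∂[0,2,3] = [2,3] − [0,3] + [0,2].
This gives a 27×18 integer matrix of rank 18; reducing to Smith normal form yields diagonal entries (1,1,1,1,1,1,1,1,1,1,1,1,1,1,1,1,1,2).

Computing H_k = (kernel of ∂_k) / (image of ∂_{k+1}):

  H_0: rank C_0 − rank ∂_1 = 9 − 8 = 1, and the invariant factors of ∂_1 are all 1, so H_0 ≅ Z.
  H_1: rank ker ∂_1 − rank ∂_2 = (27 − 8) − 18 = 1, and ∂_2 has invariant factor 2 > 1, so H_1 ≅ Z ⊕ Z/2.
  H_2: rank ker ∂_2 − rank ∂_3 = (18 − 18) − 0 = 0, and there is no ∂_3, so H_2 ≅ 0.

(K is a triangulation of the Klein bottle.)

H_0 = Z,  H_1 = Z ⊕ Z/2,  H_2 = 0.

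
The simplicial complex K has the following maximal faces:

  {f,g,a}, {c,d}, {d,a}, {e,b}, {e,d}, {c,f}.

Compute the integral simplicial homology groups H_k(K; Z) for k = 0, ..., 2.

Fix the vertex order a < b < c < d < e < f < g and write every simplex with vertices in increasing order. Then dim K = 2 and the simplices of K are:

  0-simplices (7): a, b, c, d, e, f, g
  1-simplices (8): ad, af, ag, be, cd, cf, de, fg
  2-simplices (1): afg

so the chain groups are C_0 ≅ Z^7, C_1 ≅ Z^8, C_2 ≅ Z^1.

Boundary ∂_1: C_1 → C_0 maps an edge to its endpoints' difference, ∂[p,q] = q − p.
As a 7×8 matrix over Z this has rank 6, with invariant factors (1,1,1,1,1,1).

The boundary map ∂_2: C_2 → C_1 maps a triangle to the signed sum of its edges. For instance
  ∂afg = fg − ag + af.
As a 8×1 matrix over Z this has rank 1, with invariant factors (1).

Computing H_k = (kernel of ∂_k) / (image of ∂_{k+1}):

  H_0: rank C_0 − rank ∂_1 = 7 − 6 = 1, and the invariant factors of ∂_1 are all 1, so H_0 ≅ Z.
  H_1: rank ker ∂_1 − rank ∂_2 = (8 − 6) − 1 = 1, and the invariant factors of ∂_2 are all 1, so H_1 ≅ Z.
  H_2: rank ker ∂_2 − rank ∂_3 = (1 − 1) − 0 = 0, and there is no ∂_3, so H_2 ≅ 0.

As a check, the Euler characteristic is 7 − 8 + 1 = 0, which agrees with 1 − 1 + 0 = 0.

H_0 = Z,  H_1 = Z,  H_2 = 0.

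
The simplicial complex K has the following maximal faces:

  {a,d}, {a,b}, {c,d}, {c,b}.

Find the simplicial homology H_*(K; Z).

H_0 ≅ Z,  H_1 ≅ Z.

Take the total order a < b < c < d on the vertex set. Then K (dimension 1) consists of the simplices:

  0-simplices (4): a, b, c, d
  1-simplices (4): ab, ad, bc, cd

Hence C_0 ≅ Z^4, C_1 ≅ Z^4.

∂_1: C_1 → C_0 is given by ∂[p,q] = [q] − [p]. For instance
  ∂ab = b − a.
The 4×4 boundary matrix has rank 3 and Smith normal form diag(1,1,1).

Reading off H_k = ker ∂_k / im ∂_{k+1}:

  H_0: rank C_0 − rank ∂_1 = 4 − 3 = 1, and the invariant factors of ∂_1 are all 1, so H_0 ≅ Z.
  H_1: rank ker ∂_1 − rank ∂_2 = (4 − 3) − 0 = 1, and there is no ∂_2, so H_1 ≅ Z.

As a check, the Euler characteristic is 4 − 4 = 0, which agrees with 1 − 1 = 0.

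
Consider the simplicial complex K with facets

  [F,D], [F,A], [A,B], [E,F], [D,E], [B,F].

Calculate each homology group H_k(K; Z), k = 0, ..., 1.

H_0 = Z,  H_1 = Z^2.

Take the total order A < B < D < E < F on the vertex set. Then K (dimension 1) consists of the simplices:

  0-simplices (5): A, B, D, E, F
  1-simplices (6): AB, AF, BF, DE, DF, EF

so the chain groups are C_0 ≅ Z^5, C_1 ≅ Z^6.

Boundary ∂_1: C_1 → C_0 is given by ∂[p,q] = [q] − [p]. For instance
  ∂AF = F − A.
The resulting 5×6 matrix has rank 4, and its Smith normal form has invariant factors (1,1,1,1).

Computing H_k = (kernel of ∂_k) / (image of ∂_{k+1}):

  H_0: rank C_0 − rank ∂_1 = 5 − 4 = 1, and the invariant factors of ∂_1 are all 1, so H_0 = Z.
  H_1: rank ker ∂_1 − rank ∂_2 = (6 − 4) − 0 = 2, and there is no ∂_2, so H_1 = Z^2.

As a check, the Euler characteristic is 5 − 6 = -1, which agrees with 1 − 2 = -1.
(K is a triangulation of a wedge of 2 circles.)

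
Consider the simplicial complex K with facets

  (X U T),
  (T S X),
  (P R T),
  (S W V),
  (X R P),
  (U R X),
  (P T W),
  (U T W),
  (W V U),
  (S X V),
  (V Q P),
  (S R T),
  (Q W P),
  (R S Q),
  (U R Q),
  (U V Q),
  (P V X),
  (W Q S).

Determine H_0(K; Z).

H_0 ≅ Z.

Take the total order P < Q < R < S < T < U < V < W < X on the vertex set. Then K (dimension 2) consists of the simplices:

  0-simplices (9): P, Q, R, S, T, U, V, W, X
  1-simplices (27): PQ, PR, PT, PV, PW, PX, QR, QS, QU, QV, QW, RS, RT, RU, RX, ST, SV, SW, SX, TU, TW, TX, UV, UW, UX, VW, VX
  2-simplices (18): PQV, PQW, PRT, PRX, PTW, PVX, QRS, QRU, QSW, QUV, RST, RUX, STX, SVW, SVX, TUW, TUX, UVW

giving chain groups C_0 ≅ Z^9, C_1 ≅ Z^27, C_2 ≅ Z^18.

The boundary map ∂_1: C_1 → C_0 sends each edge [p,q] (with p < q) to q − p. For instance
  ∂TU = U − T.
As a 9×27 matrix over Z this has rank 8, with invariant factors (1,1,1,1,1,1,1,1).

∂_2: C_2 → C_1 acts by ∂[p,q,r] = [q,r] − [p,r] + [p,q]. For instance
  ∂UVW = VW − UW + UV,
  ∂STX = TX − SX + ST.
The resulting 27×18 matrix has rank 18, and its Smith normal form has invariant factors (1,1,1,1,1,1,1,1,1,1,1,1,1,1,1,1,1,2).

Computing H_k = (kernel of ∂_k) / (image of ∂_{k+1}):

  H_0: rank C_0 − rank ∂_1 = 9 − 8 = 1, and the invariant factors of ∂_1 are all 1, so H_0 = Z.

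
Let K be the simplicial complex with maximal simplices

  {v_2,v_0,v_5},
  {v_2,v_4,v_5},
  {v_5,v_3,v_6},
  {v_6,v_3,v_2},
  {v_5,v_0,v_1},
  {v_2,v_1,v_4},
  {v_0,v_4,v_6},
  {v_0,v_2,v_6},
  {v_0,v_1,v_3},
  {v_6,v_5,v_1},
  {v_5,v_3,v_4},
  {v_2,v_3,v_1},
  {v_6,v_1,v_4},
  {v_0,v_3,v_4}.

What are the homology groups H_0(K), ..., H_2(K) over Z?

K has 7 vertices, 21 edges, 14 triangles.
rank ∂_0 = 0, rank ∂_1 = 6 ⇒ b_0 = 7 − 0 − 6 = 1; all invariant factors of ∂_1 are 1 so no torsion. So H_0 ≅ Z.
rank ∂_1 = 6, rank ∂_2 = 13 ⇒ b_1 = 21 − 6 − 13 = 2; all invariant factors of ∂_2 are 1 so no torsion. So H_1 ≅ Z^2.
rank ∂_2 = 13, rank ∂_3 = 0 ⇒ b_2 = 14 − 13 − 0 = 1. So H_2 ≅ Z.

H_0 = Z,  H_1 = Z^2,  H_2 = Z.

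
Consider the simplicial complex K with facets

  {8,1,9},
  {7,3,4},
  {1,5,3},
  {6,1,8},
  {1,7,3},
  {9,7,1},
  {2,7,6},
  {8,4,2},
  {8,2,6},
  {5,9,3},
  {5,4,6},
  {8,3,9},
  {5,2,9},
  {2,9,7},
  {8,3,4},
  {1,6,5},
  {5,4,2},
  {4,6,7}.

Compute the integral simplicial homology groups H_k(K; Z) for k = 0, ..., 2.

H_0 = Z,  H_1 = Z ⊕ Z/2,  H_2 = 0.

Fix the vertex order 1 < 2 < 3 < 4 < 5 < 6 < 7 < 8 < 9 and write every simplex with vertices in increasing order. Then dim K = 2 and the simplices of K are:

  0-simplices (9): [1], [2], [3], [4], [5], [6], [7], [8], [9]
  1-simplices (27): (27 of them)
  2-simplices (18): [1,3,5], [1,3,7], [1,5,6], [1,6,8], [1,7,9], [1,8,9], [2,4,5], [2,4,8], [2,5,9], [2,6,7], [2,6,8], [2,7,9], [3,4,7], [3,4,8], [3,5,9], [3,8,9], [4,5,6], [4,6,7]

giving chain groups C_0 ≅ Z^9, C_1 ≅ Z^27, C_2 ≅ Z^18.

The boundary map ∂_1: C_1 → C_0 is given by ∂[p,q] = [q] − [p]. For instance
  ∂[1,5] = [5] − [1].
The 9×27 boundary matrix has rank 8 and Smith normal form diag(1,1,1,1,1,1,1,1).

∂_2: C_2 → C_1 acts by ∂[p,q,r] = [q,r] − [p,r] + [p,q]. For instance
  ∂[2,7,9] = [7,9] − [2,9] + [2,7],
  ∂[1,3,7] = [3,7] − [1,7] + [1,3].
The 27×18 boundary matrix has rank 18 and Smith normal form diag(1,1,1,1,1,1,1,1,1,1,1,1,1,1,1,1,1,2).

Reading off H_k = ker ∂_k / im ∂_{k+1}:

  H_0: rank C_0 − rank ∂_1 = 9 − 8 = 1, and the invariant factors of ∂_1 are all 1, so H_0 = Z.
  H_1: rank ker ∂_1 − rank ∂_2 = (27 − 8) − 18 = 1, and ∂_2 has invariant factor 2 > 1, so H_1 = Z ⊕ Z/2.
  H_2: rank ker ∂_2 − rank ∂_3 = (18 − 18) − 0 = 0, and there is no ∂_3, so H_2 = 0.

(K is a triangulation of the Klein bottle.)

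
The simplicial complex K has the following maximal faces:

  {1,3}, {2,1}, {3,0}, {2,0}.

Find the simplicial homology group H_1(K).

H_1 = Z.

Order the vertices as 0 < 1 < 2 < 3. Listing each simplex with vertices in this order, K has dimension 1 with simplices:

  0-simplices (4): [0], [1], [2], [3]
  1-simplices (4): [0,2], [0,3], [1,2], [1,3]

so the chain groups are C_0 ≅ Z^4, C_1 ≅ Z^4.

The boundary map ∂_1: C_1 → C_0 maps an edge to its endpoints' difference, ∂[p,q] = q − p.
As a 4×4 matrix over Z this has rank 3, with invariant factors (1,1,1).

Computing H_k = (kernel of ∂_k) / (image of ∂_{k+1}):

  H_1: rank ker ∂_1 − rank ∂_2 = (4 − 3) − 0 = 1, and there is no ∂_2, so H_1 ≅ Z.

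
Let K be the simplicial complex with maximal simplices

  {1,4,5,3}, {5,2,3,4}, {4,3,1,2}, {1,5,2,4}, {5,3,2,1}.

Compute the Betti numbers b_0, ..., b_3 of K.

b_0 = 1, b_1 = 0, b_2 = 0, b_3 = 1.

We work with the vertex ordering 1 < 2 < 3 < 4 < 5. The simplices of K, each written with vertices in increasing order, are:

  0-simplices (5): [1], [2], [3], [4], [5]
  1-simplices (10): [1,2], [1,3], [1,4], [1,5], [2,3], [2,4], [2,5], [3,4], [3,5], [4,5]
  2-simplices (10): [1,2,3], [1,2,4], [1,2,5], [1,3,4], [1,3,5], [1,4,5], [2,3,4], [2,3,5], [2,4,5], [3,4,5]
  3-simplices (5): [1,2,3,4], [1,2,3,5], [1,2,4,5], [1,3,4,5], [2,3,4,5]

Hence C_0 ≅ Z^5, C_1 ≅ Z^10, C_2 ≅ Z^10, C_3 ≅ Z^5.

Boundary ∂_1: C_1 → C_0 is given by ∂[p,q] = [q] − [p].
This gives a 5×10 integer matrix of rank 4; reducing to Smith normal form yields diagonal entries (1,1,1,1).

∂_2: C_2 → C_1 acts by ∂[p,q,r] = [q,r] − [p,r] + [p,q]. For instance
  ∂[1,2,3] = [2,3] − [1,3] + [1,2],
  ∂[1,4,5] = [4,5] − [1,5] + [1,4].
This gives a 10×10 integer matrix of rank 6; reducing to Smith normal form yields diagonal entries (1,1,1,1,1,1).

Boundary ∂_3: C_3 → C_2 sends each 3-simplex σ to the alternating sum Σ_i (−1)^i (σ with its i-th vertex removed). For instance
  ∂[2,3,4,5] = [3,4,5] − [2,4,5] + [2,3,5] − [2,3,4],
  ∂[1,3,4,5] = [3,4,5] − [1,4,5] + [1,3,5] − [1,3,4].
The 10×5 boundary matrix has rank 4 and Smith normal form diag(1,1,1,1).

Reading off H_k = ker ∂_k / im ∂_{k+1}:

  H_0: rank C_0 − rank ∂_1 = 5 − 4 = 1, and the invariant factors of ∂_1 are all 1, so H_0 ≅ Z.
  H_1: rank ker ∂_1 − rank ∂_2 = (10 − 4) − 6 = 0, and the invariant factors of ∂_2 are all 1, so H_1 ≅ 0.
  H_2: rank ker ∂_2 − rank ∂_3 = (10 − 6) − 4 = 0, and the invariant factors of ∂_3 are all 1, so H_2 ≅ 0.
  H_3: rank ker ∂_3 − rank ∂_4 = (5 − 4) − 0 = 1, and there is no ∂_4, so H_3 ≅ Z.

As a check, the Euler characteristic is 5 − 10 + 10 − 5 = 0, which agrees with 1 − 0 + 0 − 1 = 0.

Hence the Betti numbers are b_0 = 1, b_1 = 0, b_2 = 0, b_3 = 1.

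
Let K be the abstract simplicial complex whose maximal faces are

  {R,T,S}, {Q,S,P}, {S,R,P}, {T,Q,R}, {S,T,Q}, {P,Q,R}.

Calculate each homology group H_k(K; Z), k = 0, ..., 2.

Order the vertices as P < Q < R < S < T. Listing each simplex with vertices in this order, K has dimension 2 with simplices:

  0-simplices (5): P, Q, R, S, T
  1-simplices (9): PQ, PR, PS, QR, QS, QT, RS, RT, ST
  2-simplices (6): PQR, PQS, PRS, QRT, QST, RST

so the chain groups are C_0 ≅ Z^5, C_1 ≅ Z^9, C_2 ≅ Z^6.

The boundary map ∂_1: C_1 → C_0 is given by ∂[p,q] = [q] − [p]. For instance
  ∂RS = S − R.
This gives a 5×9 integer matrix of rank 4; reducing to Smith normal form yields diagonal entries (1,1,1,1).

∂_2: C_2 → C_1 acts by ∂[p,q,r] = [q,r] − [p,r] + [p,q]. For instance
  ∂RST = ST − RT + RS,
  ∂QST = ST − QT + QS.
This gives a 9×6 integer matrix of rank 5; reducing to Smith normal form yields diagonal entries (1,1,1,1,1).

Reading off H_k = ker ∂_k / im ∂_{k+1}:

  H_0: rank C_0 − rank ∂_1 = 5 − 4 = 1, and the invariant factors of ∂_1 are all 1, so H_0 = Z.
  H_1: rank ker ∂_1 − rank ∂_2 = (9 − 4) − 5 = 0, and the invariant factors of ∂_2 are all 1, so H_1 = 0.
  H_2: rank ker ∂_2 − rank ∂_3 = (6 − 5) − 0 = 1, and there is no ∂_3, so H_2 = Z.

H_0 = Z,  H_1 = 0,  H_2 = Z.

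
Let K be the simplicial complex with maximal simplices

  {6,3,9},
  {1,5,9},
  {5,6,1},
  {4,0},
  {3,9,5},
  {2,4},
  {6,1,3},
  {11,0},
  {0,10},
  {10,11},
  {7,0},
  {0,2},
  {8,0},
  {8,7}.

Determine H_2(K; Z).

H_2 ≅ 0.

Take the total order 0 < 1 < 2 < 3 < 4 < 5 < 6 < 7 < 8 < 9 < 10 < 11 on the vertex set. Then K (dimension 2) consists of the simplices:

  0-simplices (12): [0], [1], [2], [3], [4], [5], [6], [7], [8], [9], [10], [11]
  1-simplices (19): [0,2], [0,4], [0,7], [0,8], [0,10], [0,11], [1,3], [1,5], [1,6], [1,9], [2,4], [3,5], [3,6], [3,9], [5,6], [5,9], [6,9], [7,8], [10,11]
  2-simplices (5): [1,3,6], [1,5,6], [1,5,9], [3,5,9], [3,6,9]

giving chain groups C_0 ≅ Z^12, C_1 ≅ Z^19, C_2 ≅ Z^5.

Boundary ∂_1: C_1 → C_0 maps an edge to its endpoints' difference, ∂[p,q] = q − p.
This gives a 12×19 integer matrix of rank 10; reducing to Smith normal form yields diagonal entries (1,1,1,1,1,1,1,1,1,1).

Boundary ∂_2: C_2 → C_1 acts by ∂[p,q,r] = [q,r] − [p,r] + [p,q]. For instance
  ∂[1,3,6] = [3,6] − [1,6] + [1,3],
  ∂[3,5,9] = [5,9] − [3,9] + [3,5].
This gives a 19×5 integer matrix of rank 5; reducing to Smith normal form yields diagonal entries (1,1,1,1,1).

Computing H_k = (kernel of ∂_k) / (image of ∂_{k+1}):

  H_2: rank ker ∂_2 − rank ∂_3 = (5 − 5) − 0 = 0, and there is no ∂_3, so H_2 = 0.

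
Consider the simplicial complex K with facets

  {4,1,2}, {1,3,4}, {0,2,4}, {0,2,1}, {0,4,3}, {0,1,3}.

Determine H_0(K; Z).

Order the vertices as 0 < 1 < 2 < 3 < 4. Listing each simplex with vertices in this order, K has dimension 2 with simplices:

  0-simplices (5): [0], [1], [2], [3], [4]
  1-simplices (9): [0,1], [0,2], [0,3], [0,4], [1,2], [1,3], [1,4], [2,4], [3,4]
  2-simplices (6): [0,1,2], [0,1,3], [0,2,4], [0,3,4], [1,2,4], [1,3,4]

so the chain groups are C_0 ≅ Z^5, C_1 ≅ Z^9, C_2 ≅ Z^6.

The boundary map ∂_1: C_1 → C_0 maps an edge to its endpoints' difference, ∂[p,q] = q − p.
As a 5×9 matrix over Z this has rank 4, with invariant factors (1,1,1,1).

The boundary map ∂_2: C_2 → C_1 sends each 2-simplex [p,q,r] to [q,r] − [p,r] + [p,q]. For instance
  ∂[0,1,3] = [1,3] − [0,3] + [0,1],
  ∂[0,3,4] = [3,4] − [0,4] + [0,3].
As a 9×6 matrix over Z this has rank 5, with invariant factors (1,1,1,1,1).

Now H_k = ker ∂_k / im ∂_{k+1}, so:

  H_0: rank C_0 − rank ∂_1 = 5 − 4 = 1, and the invariant factors of ∂_1 are all 1, so H_0 = Z.

H_0 ≅ Z.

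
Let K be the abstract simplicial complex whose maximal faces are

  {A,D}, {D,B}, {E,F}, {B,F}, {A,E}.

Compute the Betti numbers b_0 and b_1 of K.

b_0 = 1, b_1 = 1.

Take the total order A < B < D < E < F on the vertex set. Then K (dimension 1) consists of the simplices:

  0-simplices (5): A, B, D, E, F
  1-simplices (5): AD, AE, BD, BF, EF

Hence C_0 ≅ Z^5, C_1 ≅ Z^5.

∂_1: C_1 → C_0 is given by ∂[p,q] = [q] − [p]. For instance
  ∂BF = F − B.
The resulting 5×5 matrix has rank 4, and its Smith normal form has invariant factors (1,1,1,1).

Reading off H_k = ker ∂_k / im ∂_{k+1}:

  H_0: rank C_0 − rank ∂_1 = 5 − 4 = 1, and the invariant factors of ∂_1 are all 1, so H_0 ≅ Z.
  H_1: rank ker ∂_1 − rank ∂_2 = (5 − 4) − 0 = 1, and there is no ∂_2, so H_1 ≅ Z.

(K is a triangulation of the circle S^1.)

Hence the Betti numbers are b_0 = 1, b_1 = 1.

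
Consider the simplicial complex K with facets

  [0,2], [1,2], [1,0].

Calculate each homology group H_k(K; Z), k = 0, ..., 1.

H_0 = Z,  H_1 = Z.

We work with the vertex ordering 0 < 1 < 2. The simplices of K, each written with vertices in increasing order, are:

  0-simplices (3): [0], [1], [2]
  1-simplices (3): [0,1], [0,2], [1,2]

Hence C_0 ≅ Z^3, C_1 ≅ Z^3.

∂_1: C_1 → C_0 maps an edge to its endpoints' difference, ∂[p,q] = q − p.
As a 3×3 matrix over Z this has rank 2, with invariant factors (1,1).

Computing H_k = (kernel of ∂_k) / (image of ∂_{k+1}):

  H_0: rank C_0 − rank ∂_1 = 3 − 2 = 1, and the invariant factors of ∂_1 are all 1, so H_0 ≅ Z.
  H_1: rank ker ∂_1 − rank ∂_2 = (3 − 2) − 0 = 1, and there is no ∂_2, so H_1 ≅ Z.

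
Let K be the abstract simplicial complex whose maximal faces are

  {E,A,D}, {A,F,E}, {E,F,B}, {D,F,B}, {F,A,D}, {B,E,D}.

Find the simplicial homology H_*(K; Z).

H_0 = Z,  H_1 = 0,  H_2 = Z.

Fix the vertex order A < B < D < E < F and write every simplex with vertices in increasing order. Then dim K = 2 and the simplices of K are:

  0-simplices (5): A, B, D, E, F
  1-simplices (9): AD, AE, AF, BD, BE, BF, DE, DF, EF
  2-simplices (6): ADE, ADF, AEF, BDE, BDF, BEF

so the chain groups are C_0 ≅ Z^5, C_1 ≅ Z^9, C_2 ≅ Z^6.

∂_1: C_1 → C_0 maps an edge to its endpoints' difference, ∂[p,q] = q − p.
As a 5×9 matrix over Z this has rank 4, with invariant factors (1,1,1,1).

The boundary map ∂_2: C_2 → C_1 maps a triangle to the signed sum of its edges. For instance
  ∂ADF = DF − AF + AD,
  ∂ADE = DE − AE + AD.
This gives a 9×6 integer matrix of rank 5; reducing to Smith normal form yields diagonal entries (1,1,1,1,1).

Now H_k = ker ∂_k / im ∂_{k+1}, so:

  H_0: rank C_0 − rank ∂_1 = 5 − 4 = 1, and the invariant factors of ∂_1 are all 1, so H_0 = Z.
  H_1: rank ker ∂_1 − rank ∂_2 = (9 − 4) − 5 = 0, and the invariant factors of ∂_2 are all 1, so H_1 = 0.
  H_2: rank ker ∂_2 − rank ∂_3 = (6 − 5) − 0 = 1, and there is no ∂_3, so H_2 = Z.

As a check, the Euler characteristic is 5 − 9 + 6 = 2, which agrees with 1 − 0 + 1 = 2.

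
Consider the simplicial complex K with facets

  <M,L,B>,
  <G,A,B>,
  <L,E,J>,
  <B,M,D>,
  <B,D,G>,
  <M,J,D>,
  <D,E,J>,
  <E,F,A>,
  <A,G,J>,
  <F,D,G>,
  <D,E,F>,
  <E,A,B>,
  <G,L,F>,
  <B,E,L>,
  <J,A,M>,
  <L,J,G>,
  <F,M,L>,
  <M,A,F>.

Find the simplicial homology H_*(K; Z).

Take the total order A < B < D < E < F < G < J < L < M on the vertex set. Then K (dimension 2) consists of the simplices:

  0-simplices (9): A, B, D, E, F, G, J, L, M
  1-simplices (27): AB, AE, AF, AG, AJ, AM, BD, BE, BG, BL, BM, DE, DF, DG, DJ, DM, EF, EJ, EL, FG, FL, FM, GJ, GL, JL, JM, LM
  2-simplices (18): ABE, ABG, AEF, AFM, AGJ, AJM, BDG, BDM, BEL, BLM, DEF, DEJ, DFG, DJM, EJL, FGL, FLM, GJL

giving chain groups C_0 ≅ Z^9, C_1 ≅ Z^27, C_2 ≅ Z^18.

∂_1: C_1 → C_0 maps an edge to its endpoints' difference, ∂[p,q] = q − p.
As a 9×27 matrix over Z this has rank 8, with invariant factors (1,1,1,1,1,1,1,1).

Boundary ∂_2: C_2 → C_1 sends each 2-simplex [p,q,r] to [q,r] − [p,r] + [p,q]. For instance
  ∂FLM = LM − FM + FL,
  ∂BLM = LM − BM + BL.
As a 27×18 matrix over Z this has rank 17, with invariant factors (1,1,1,1,1,1,1,1,1,1,1,1,1,1,1,1,1).

Computing H_k = (kernel of ∂_k) / (image of ∂_{k+1}):

  H_0: rank C_0 − rank ∂_1 = 9 − 8 = 1, and the invariant factors of ∂_1 are all 1, so H_0 ≅ Z.
  H_1: rank ker ∂_1 − rank ∂_2 = (27 − 8) − 17 = 2, and the invariant factors of ∂_2 are all 1, so H_1 ≅ Z^2.
  H_2: rank ker ∂_2 − rank ∂_3 = (18 − 17) − 0 = 1, and there is no ∂_3, so H_2 ≅ Z.

(K is a triangulation of the torus T^2.)

H_0 ≅ Z,  H_1 ≅ Z^2,  H_2 ≅ Z.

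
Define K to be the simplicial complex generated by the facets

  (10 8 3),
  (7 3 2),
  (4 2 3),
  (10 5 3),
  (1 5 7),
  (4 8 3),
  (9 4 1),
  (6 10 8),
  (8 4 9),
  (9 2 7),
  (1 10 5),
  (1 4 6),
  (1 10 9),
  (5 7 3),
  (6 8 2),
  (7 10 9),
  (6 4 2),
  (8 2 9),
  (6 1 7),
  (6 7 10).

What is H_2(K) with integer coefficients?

We work with the vertex ordering 1 < 2 < 3 < 4 < 5 < 6 < 7 < 8 < 9 < 10. The simplices of K, each written with vertices in increasing order, are:

  0-simplices (10): [1], [2], [3], [4], [5], [6], [7], [8], [9], [10]
  1-simplices (30): (30 of them)
  2-simplices (20): (20 of them)

so the chain groups are C_0 ≅ Z^10, C_1 ≅ Z^30, C_2 ≅ Z^20.

Boundary ∂_1: C_1 → C_0 sends each edge [p,q] (with p < q) to q − p. For instance
  ∂[2,3] = [3] − [2].
The resulting 10×30 matrix has rank 9, and its Smith normal form has invariant factors (1,1,1,1,1,1,1,1,1).

∂_2: C_2 → C_1 acts by ∂[p,q,r] = [q,r] − [p,r] + [p,q]. For instance
  ∂[1,9,10] = [9,10] − [1,10] + [1,9],
  ∂[6,7,10] = [7,10] − [6,10] + [6,7].
As a 30×20 matrix over Z this has rank 20, with invariant factors (1,1,1,1,1,1,1,1,1,1,1,1,1,1,1,1,1,1,1,2).

From H_k ≅ ker(∂_k) / im(∂_{k+1}) we obtain:

  H_2: rank ker ∂_2 − rank ∂_3 = (20 − 20) − 0 = 0, and there is no ∂_3, so H_2 = 0.

(K is a triangulation of the Klein bottle.)

H_2 ≅ 0.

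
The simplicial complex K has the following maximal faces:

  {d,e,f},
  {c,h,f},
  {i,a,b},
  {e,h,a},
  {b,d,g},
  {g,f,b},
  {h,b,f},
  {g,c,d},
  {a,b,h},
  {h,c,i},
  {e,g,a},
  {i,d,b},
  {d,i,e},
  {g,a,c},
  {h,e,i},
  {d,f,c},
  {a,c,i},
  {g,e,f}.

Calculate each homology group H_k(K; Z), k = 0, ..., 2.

H_0 = Z,  H_1 = Z × Z/2,  H_2 = 0.

We work with the vertex ordering a < b < c < d < e < f < g < h < i. The simplices of K, each written with vertices in increasing order, are:

  0-simplices (9): a, b, c, d, e, f, g, h, i
  1-simplices (27): ab, ac, ae, ag, ah, ai, bd, bf, bg, bh, bi, cd, cf, cg, ch, ci, de, df, dg, di, ef, eg, eh, ei, fg, fh, hi
  2-simplices (18): abh, abi, acg, aci, aeg, aeh, bdg, bdi, bfg, bfh, cdf, cdg, cfh, chi, def, dei, efg, ehi

Hence C_0 ≅ Z^9, C_1 ≅ Z^27, C_2 ≅ Z^18.

Boundary ∂_1: C_1 → C_0 sends each edge [p,q] (with p < q) to q − p. For instance
  ∂fh = h − f.
The resulting 9×27 matrix has rank 8, and its Smith normal form has invariant factors (1,1,1,1,1,1,1,1).

The boundary map ∂_2: C_2 → C_1 acts by ∂[p,q,r] = [q,r] − [p,r] + [p,q]. For instance
  ∂aeg = eg − ag + ae,
  ∂bfh = fh − bh + bf.
This gives a 27×18 integer matrix of rank 18; reducing to Smith normal form yields diagonal entries (1,1,1,1,1,1,1,1,1,1,1,1,1,1,1,1,1,2).

From H_k ≅ ker(∂_k) / im(∂_{k+1}) we obtain:

  H_0: rank C_0 − rank ∂_1 = 9 − 8 = 1, and the invariant factors of ∂_1 are all 1, so H_0 = Z.
  H_1: rank ker ∂_1 − rank ∂_2 = (27 − 8) − 18 = 1, and ∂_2 has invariant factor 2 > 1, so H_1 = Z × Z/2.
  H_2: rank ker ∂_2 − rank ∂_3 = (18 − 18) − 0 = 0, and there is no ∂_3, so H_2 = 0.

As a check, the Euler characteristic is 9 − 27 + 18 = 0, which agrees with 1 − 1 + 0 = 0.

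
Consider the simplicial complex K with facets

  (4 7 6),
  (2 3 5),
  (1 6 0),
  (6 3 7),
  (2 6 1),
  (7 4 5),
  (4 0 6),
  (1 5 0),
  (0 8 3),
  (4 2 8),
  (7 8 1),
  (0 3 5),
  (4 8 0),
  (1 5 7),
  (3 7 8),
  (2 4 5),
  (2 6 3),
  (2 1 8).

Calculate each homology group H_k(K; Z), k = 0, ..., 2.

H_0 ≅ Z,  H_1 ≅ Z^2,  H_2 ≅ Z.

K has 9 vertices, 27 edges, 18 triangles.
rank ∂_0 = 0, rank ∂_1 = 8 ⇒ b_0 = 9 − 0 − 8 = 1; all invariant factors of ∂_1 are 1 so no torsion. So H_0 = Z.
rank ∂_1 = 8, rank ∂_2 = 17 ⇒ b_1 = 27 − 8 − 17 = 2; all invariant factors of ∂_2 are 1 so no torsion. So H_1 = Z^2.
rank ∂_2 = 17, rank ∂_3 = 0 ⇒ b_2 = 18 − 17 − 0 = 1. So H_2 = Z.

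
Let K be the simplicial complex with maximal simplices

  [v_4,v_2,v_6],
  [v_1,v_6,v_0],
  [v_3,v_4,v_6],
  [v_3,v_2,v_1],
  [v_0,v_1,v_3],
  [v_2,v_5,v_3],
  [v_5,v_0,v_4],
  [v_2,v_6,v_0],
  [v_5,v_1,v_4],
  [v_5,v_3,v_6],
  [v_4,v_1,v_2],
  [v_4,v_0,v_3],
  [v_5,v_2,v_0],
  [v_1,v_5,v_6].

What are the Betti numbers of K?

b_0 = 1, b_1 = 2, b_2 = 1.

K has 7 vertices, 21 edges, 14 triangles.
rank ∂_0 = 0, rank ∂_1 = 6 ⇒ b_0 = 7 − 0 − 6 = 1; all invariant factors of ∂_1 are 1 so no torsion. So H_0 = Z.
rank ∂_1 = 6, rank ∂_2 = 13 ⇒ b_1 = 21 − 6 − 13 = 2; all invariant factors of ∂_2 are 1 so no torsion. So H_1 = Z^2.
rank ∂_2 = 13, rank ∂_3 = 0 ⇒ b_2 = 14 − 13 − 0 = 1. So H_2 = Z.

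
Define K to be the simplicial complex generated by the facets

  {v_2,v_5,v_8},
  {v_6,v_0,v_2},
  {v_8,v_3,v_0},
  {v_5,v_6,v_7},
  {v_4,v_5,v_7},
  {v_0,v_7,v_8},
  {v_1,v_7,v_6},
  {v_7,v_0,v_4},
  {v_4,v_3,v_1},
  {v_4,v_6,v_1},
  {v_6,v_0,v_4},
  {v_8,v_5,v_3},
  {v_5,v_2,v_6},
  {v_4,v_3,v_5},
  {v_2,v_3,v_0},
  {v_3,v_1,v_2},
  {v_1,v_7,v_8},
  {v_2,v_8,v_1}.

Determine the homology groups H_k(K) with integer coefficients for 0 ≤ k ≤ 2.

Fix the vertex order v_0 < v_1 < v_2 < v_3 < v_4 < v_5 < v_6 < v_7 < v_8 and write every simplex with vertices in increasing order. Then dim K = 2 and the simplices of K are:

  0-simplices (9): [v_0], [v_1], [v_2], [v_3], [v_4], [v_5], [v_6], [v_7], [v_8]
  1-simplices (27): (27 of them)
  2-simplices (18): (18 of them)

Hence C_0 ≅ Z^9, C_1 ≅ Z^27, C_2 ≅ Z^18.

∂_1: C_1 → C_0 sends each edge [p,q] (with p < q) to q − p. For instance
  ∂[v_5,v_6] = [v_6] − [v_5].
This gives a 9×27 integer matrix of rank 8; reducing to Smith normal form yields diagonal entries (1,1,1,1,1,1,1,1).

The boundary map ∂_2: C_2 → C_1 sends each 2-simplex [p,q,r] to [q,r] − [p,r] + [p,q]. For instance
  ∂[v_1,v_2,v_8] = [v_2,v_8] − [v_1,v_8] + [v_1,v_2],
  ∂[v_0,v_3,v_8] = [v_3,v_8] − [v_0,v_8] + [v_0,v_3].
The resulting 27×18 matrix has rank 18, and its Smith normal form has invariant factors (1,1,1,1,1,1,1,1,1,1,1,1,1,1,1,1,1,2).

Reading off H_k = ker ∂_k / im ∂_{k+1}:

  H_0: rank C_0 − rank ∂_1 = 9 − 8 = 1, and the invariant factors of ∂_1 are all 1, so H_0 ≅ Z.
  H_1: rank ker ∂_1 − rank ∂_2 = (27 − 8) − 18 = 1, and ∂_2 has invariant factor 2 > 1, so H_1 ≅ Z ⊕ Z/2.
  H_2: rank ker ∂_2 − rank ∂_3 = (18 − 18) − 0 = 0, and there is no ∂_3, so H_2 ≅ 0.

(K is a triangulation of the Klein bottle.)

H_0 ≅ Z,  H_1 ≅ Z ⊕ Z/2,  H_2 = 0.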